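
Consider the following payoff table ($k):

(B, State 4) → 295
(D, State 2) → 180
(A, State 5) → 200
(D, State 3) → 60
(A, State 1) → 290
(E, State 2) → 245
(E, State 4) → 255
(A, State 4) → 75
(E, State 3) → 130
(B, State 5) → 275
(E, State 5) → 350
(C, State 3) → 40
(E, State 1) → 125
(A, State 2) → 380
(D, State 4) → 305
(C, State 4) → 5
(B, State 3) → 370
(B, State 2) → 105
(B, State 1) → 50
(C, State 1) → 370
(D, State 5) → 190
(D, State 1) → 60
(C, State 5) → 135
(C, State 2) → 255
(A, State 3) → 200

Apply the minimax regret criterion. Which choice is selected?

Column bests: State 1=370, State 2=380, State 3=370, State 4=305, State 5=350.
A regrets: 80, 0, 170, 230, 150 → max 230
B regrets: 320, 275, 0, 10, 75 → max 320
C regrets: 0, 125, 330, 300, 215 → max 330
D regrets: 310, 200, 310, 0, 160 → max 310
E regrets: 245, 135, 240, 50, 0 → max 245
Smallest max regret = 230 → A.

A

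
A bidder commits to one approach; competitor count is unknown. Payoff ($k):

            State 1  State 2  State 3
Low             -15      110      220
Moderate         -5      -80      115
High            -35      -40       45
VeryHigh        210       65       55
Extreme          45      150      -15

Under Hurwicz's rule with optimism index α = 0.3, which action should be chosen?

VeryHigh

Low: 0.3·220 + 0.7·(-15) = 55.5
Moderate: 0.3·115 + 0.7·(-80) = -21.5
High: 0.3·45 + 0.7·(-40) = -14.5
VeryHigh: 0.3·210 + 0.7·55 = 101.5
Extreme: 0.3·150 + 0.7·(-15) = 34.5
Highest Hurwicz score = 101.5 → VeryHigh.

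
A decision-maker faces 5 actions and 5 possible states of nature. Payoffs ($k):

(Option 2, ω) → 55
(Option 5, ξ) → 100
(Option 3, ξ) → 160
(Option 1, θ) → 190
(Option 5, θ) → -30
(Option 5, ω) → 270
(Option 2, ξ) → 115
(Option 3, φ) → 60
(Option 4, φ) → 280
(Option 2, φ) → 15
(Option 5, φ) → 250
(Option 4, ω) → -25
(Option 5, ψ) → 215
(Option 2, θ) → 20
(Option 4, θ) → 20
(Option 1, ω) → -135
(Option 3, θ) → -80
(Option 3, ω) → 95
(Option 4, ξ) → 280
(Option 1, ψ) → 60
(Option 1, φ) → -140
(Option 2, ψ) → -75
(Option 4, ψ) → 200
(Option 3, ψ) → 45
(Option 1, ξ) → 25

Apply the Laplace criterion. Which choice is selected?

Row averages: Option 1=0, Option 2=26, Option 3=56, Option 4=151, Option 5=161
Highest average = 161 → Option 5.

Option 5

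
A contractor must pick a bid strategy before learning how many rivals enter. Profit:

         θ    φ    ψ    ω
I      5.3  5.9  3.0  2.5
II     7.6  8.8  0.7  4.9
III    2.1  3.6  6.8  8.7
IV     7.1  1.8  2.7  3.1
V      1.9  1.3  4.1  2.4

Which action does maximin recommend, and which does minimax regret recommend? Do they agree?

Row minima: I=2.5, II=0.7, III=2.1, IV=1.8, V=1.3
Best worst-case = 2.5 → I.
Column bests: θ=7.6, φ=8.8, ψ=6.8, ω=8.7.
I regrets: 2.3, 2.9, 3.8, 6.2 → max 6.2
II regrets: 0.0, 0.0, 6.1, 3.8 → max 6.1
III regrets: 5.5, 5.2, 0.0, 0.0 → max 5.5
IV regrets: 0.5, 7.0, 4.1, 5.6 → max 7.0
V regrets: 5.7, 7.5, 2.7, 6.3 → max 7.5
Smallest max regret = 5.5 → III.

maximin → I; minimax regret → III (disagree)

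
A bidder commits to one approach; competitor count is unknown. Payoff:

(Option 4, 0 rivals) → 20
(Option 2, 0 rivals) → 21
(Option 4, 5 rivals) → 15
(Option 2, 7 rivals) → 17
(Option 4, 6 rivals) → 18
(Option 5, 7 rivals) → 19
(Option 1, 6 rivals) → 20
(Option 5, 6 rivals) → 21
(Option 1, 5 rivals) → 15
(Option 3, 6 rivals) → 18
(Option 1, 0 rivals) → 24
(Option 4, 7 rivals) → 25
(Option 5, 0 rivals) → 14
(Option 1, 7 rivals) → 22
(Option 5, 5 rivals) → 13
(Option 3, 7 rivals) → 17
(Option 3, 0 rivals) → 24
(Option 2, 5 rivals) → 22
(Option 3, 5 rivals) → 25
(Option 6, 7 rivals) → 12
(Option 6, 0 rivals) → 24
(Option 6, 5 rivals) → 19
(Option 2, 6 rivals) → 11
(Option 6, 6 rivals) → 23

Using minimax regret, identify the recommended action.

Column bests: 0 rivals=24, 5 rivals=25, 6 rivals=23, 7 rivals=25.
Option 1 regrets: 0, 10, 3, 3 → max 10
Option 2 regrets: 3, 3, 12, 8 → max 12
Option 3 regrets: 0, 0, 5, 8 → max 8
Option 4 regrets: 4, 10, 5, 0 → max 10
Option 5 regrets: 10, 12, 2, 6 → max 12
Option 6 regrets: 0, 6, 0, 13 → max 13
Smallest max regret = 8 → Option 3.

Option 3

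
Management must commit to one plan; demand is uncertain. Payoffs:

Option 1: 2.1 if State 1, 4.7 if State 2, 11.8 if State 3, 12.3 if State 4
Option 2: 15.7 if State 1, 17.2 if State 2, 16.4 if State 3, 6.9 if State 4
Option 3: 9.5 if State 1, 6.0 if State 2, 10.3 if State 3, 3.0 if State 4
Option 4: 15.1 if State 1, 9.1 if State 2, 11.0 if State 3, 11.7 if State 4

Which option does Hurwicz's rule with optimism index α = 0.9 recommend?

Option 2

Option 1: 0.9·12.3 + 0.1·2.1 = 11.28
Option 2: 0.9·17.2 + 0.1·6.9 = 16.17
Option 3: 0.9·10.3 + 0.1·3.0 = 9.57
Option 4: 0.9·15.1 + 0.1·9.1 = 14.5
Highest Hurwicz score = 16.17 → Option 2.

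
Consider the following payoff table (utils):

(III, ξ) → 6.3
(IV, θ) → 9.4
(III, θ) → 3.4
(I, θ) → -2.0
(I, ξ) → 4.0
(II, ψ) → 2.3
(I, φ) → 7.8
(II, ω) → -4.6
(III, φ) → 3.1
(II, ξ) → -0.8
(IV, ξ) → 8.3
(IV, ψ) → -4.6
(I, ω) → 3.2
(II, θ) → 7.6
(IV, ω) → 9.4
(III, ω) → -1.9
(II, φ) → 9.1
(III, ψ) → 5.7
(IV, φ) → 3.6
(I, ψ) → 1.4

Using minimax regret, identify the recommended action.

Column bests: θ=9.4, φ=9.1, ψ=5.7, ω=9.4, ξ=8.3.
I regrets: 11.4, 1.3, 4.3, 6.2, 4.3 → max 11.4
II regrets: 1.8, 0.0, 3.4, 14.0, 9.1 → max 14.0
III regrets: 6.0, 6.0, 0.0, 11.3, 2.0 → max 11.3
IV regrets: 0.0, 5.5, 10.3, 0.0, 0.0 → max 10.3
Smallest max regret = 10.3 → IV.

IV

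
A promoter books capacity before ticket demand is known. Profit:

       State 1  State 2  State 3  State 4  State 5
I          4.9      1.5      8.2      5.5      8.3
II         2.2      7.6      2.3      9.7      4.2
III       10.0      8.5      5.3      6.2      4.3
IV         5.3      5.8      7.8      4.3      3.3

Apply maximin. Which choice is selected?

Row minima: I=1.5, II=2.2, III=4.3, IV=3.3
Best worst-case = 4.3 → III.

III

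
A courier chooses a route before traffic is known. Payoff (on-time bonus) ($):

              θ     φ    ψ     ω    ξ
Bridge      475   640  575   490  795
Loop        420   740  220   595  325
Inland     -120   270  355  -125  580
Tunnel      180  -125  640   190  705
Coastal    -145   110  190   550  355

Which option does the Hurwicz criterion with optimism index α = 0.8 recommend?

Bridge: 0.8·795 + 0.2·475 = 731
Loop: 0.8·740 + 0.2·220 = 636
Inland: 0.8·580 + 0.2·(-125) = 439
Tunnel: 0.8·705 + 0.2·(-125) = 539
Coastal: 0.8·550 + 0.2·(-145) = 411
Highest Hurwicz score = 731 → Bridge.

Bridge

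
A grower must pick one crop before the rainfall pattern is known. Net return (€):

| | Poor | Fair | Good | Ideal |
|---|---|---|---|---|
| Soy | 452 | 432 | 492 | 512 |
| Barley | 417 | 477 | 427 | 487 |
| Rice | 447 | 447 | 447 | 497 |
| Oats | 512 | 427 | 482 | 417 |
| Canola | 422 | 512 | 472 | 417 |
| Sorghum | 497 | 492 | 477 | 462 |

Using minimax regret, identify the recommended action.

Sorghum

Column bests: Poor=512, Fair=512, Good=492, Ideal=512.
Soy regrets: 60, 80, 0, 0 → max 80
Barley regrets: 95, 35, 65, 25 → max 95
Rice regrets: 65, 65, 45, 15 → max 65
Oats regrets: 0, 85, 10, 95 → max 95
Canola regrets: 90, 0, 20, 95 → max 95
Sorghum regrets: 15, 20, 15, 50 → max 50
Smallest max regret = 50 → Sorghum.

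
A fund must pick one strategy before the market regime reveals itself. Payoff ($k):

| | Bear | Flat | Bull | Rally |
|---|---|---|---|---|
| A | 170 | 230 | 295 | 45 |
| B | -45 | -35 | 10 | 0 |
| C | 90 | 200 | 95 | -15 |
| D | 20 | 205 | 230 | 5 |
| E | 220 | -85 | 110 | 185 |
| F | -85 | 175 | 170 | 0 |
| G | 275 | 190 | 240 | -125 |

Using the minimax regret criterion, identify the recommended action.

A

Column bests: Bear=275, Flat=230, Bull=295, Rally=185.
A regrets: 105, 0, 0, 140 → max 140
B regrets: 320, 265, 285, 185 → max 320
C regrets: 185, 30, 200, 200 → max 200
D regrets: 255, 25, 65, 180 → max 255
E regrets: 55, 315, 185, 0 → max 315
F regrets: 360, 55, 125, 185 → max 360
G regrets: 0, 40, 55, 310 → max 310
Smallest max regret = 140 → A.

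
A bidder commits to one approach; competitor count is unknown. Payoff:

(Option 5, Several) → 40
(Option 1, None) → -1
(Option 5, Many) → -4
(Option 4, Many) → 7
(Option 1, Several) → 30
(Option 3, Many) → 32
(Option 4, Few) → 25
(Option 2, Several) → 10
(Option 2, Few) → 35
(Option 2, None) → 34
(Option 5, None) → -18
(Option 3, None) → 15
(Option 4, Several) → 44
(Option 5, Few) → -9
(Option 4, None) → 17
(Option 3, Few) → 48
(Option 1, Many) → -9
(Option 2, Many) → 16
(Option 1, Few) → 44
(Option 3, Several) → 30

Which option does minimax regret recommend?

Column bests: None=34, Few=48, Several=44, Many=32.
Option 1 regrets: 35, 4, 14, 41 → max 41
Option 2 regrets: 0, 13, 34, 16 → max 34
Option 3 regrets: 19, 0, 14, 0 → max 19
Option 4 regrets: 17, 23, 0, 25 → max 25
Option 5 regrets: 52, 57, 4, 36 → max 57
Smallest max regret = 19 → Option 3.

Option 3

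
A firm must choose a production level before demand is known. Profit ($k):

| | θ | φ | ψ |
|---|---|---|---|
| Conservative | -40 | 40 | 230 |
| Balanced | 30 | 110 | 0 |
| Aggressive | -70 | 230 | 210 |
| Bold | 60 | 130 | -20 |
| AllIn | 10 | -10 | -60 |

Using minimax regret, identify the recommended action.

Aggressive

Column bests: θ=60, φ=230, ψ=230.
Conservative regrets: 100, 190, 0 → max 190
Balanced regrets: 30, 120, 230 → max 230
Aggressive regrets: 130, 0, 20 → max 130
Bold regrets: 0, 100, 250 → max 250
AllIn regrets: 50, 240, 290 → max 290
Smallest max regret = 130 → Aggressive.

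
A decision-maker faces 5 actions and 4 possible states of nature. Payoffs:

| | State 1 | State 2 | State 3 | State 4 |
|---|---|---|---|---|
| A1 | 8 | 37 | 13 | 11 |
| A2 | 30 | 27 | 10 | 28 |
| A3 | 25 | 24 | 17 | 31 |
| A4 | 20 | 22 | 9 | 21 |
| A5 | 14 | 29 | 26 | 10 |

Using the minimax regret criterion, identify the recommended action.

A3

Column bests: State 1=30, State 2=37, State 3=26, State 4=31.
A1 regrets: 22, 0, 13, 20 → max 22
A2 regrets: 0, 10, 16, 3 → max 16
A3 regrets: 5, 13, 9, 0 → max 13
A4 regrets: 10, 15, 17, 10 → max 17
A5 regrets: 16, 8, 0, 21 → max 21
Smallest max regret = 13 → A3.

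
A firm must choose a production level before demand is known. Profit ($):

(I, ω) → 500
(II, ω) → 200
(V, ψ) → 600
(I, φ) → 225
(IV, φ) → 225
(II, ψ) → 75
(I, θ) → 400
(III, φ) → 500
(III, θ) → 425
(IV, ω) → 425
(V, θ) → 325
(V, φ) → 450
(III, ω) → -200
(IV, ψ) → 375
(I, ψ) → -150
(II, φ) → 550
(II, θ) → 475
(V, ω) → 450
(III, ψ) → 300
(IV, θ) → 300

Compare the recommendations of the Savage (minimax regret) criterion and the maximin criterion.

Column bests: θ=475, φ=550, ψ=600, ω=500.
I regrets: 75, 325, 750, 0 → max 750
II regrets: 0, 0, 525, 300 → max 525
III regrets: 50, 50, 300, 700 → max 700
IV regrets: 175, 325, 225, 75 → max 325
V regrets: 150, 100, 0, 50 → max 150
Smallest max regret = 150 → V.
Row minima: I=-150, II=75, III=-200, IV=225, V=325
Best worst-case = 325 → V.

minimax regret → V; maximin → V (agree)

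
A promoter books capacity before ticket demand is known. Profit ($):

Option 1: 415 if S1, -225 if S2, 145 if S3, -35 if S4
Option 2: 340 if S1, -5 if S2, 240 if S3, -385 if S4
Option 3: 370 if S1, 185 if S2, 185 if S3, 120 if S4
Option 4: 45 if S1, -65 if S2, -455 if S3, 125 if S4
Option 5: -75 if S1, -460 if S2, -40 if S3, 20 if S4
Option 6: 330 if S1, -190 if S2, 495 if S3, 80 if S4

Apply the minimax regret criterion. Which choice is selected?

Option 3

Column bests: S1=415, S2=185, S3=495, S4=125.
Option 1 regrets: 0, 410, 350, 160 → max 410
Option 2 regrets: 75, 190, 255, 510 → max 510
Option 3 regrets: 45, 0, 310, 5 → max 310
Option 4 regrets: 370, 250, 950, 0 → max 950
Option 5 regrets: 490, 645, 535, 105 → max 645
Option 6 regrets: 85, 375, 0, 45 → max 375
Smallest max regret = 310 → Option 3.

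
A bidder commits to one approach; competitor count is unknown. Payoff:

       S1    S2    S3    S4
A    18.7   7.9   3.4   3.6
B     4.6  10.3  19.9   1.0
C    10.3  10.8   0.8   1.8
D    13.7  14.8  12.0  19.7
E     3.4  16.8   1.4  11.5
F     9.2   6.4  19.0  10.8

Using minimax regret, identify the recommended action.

Column bests: S1=18.7, S2=16.8, S3=19.9, S4=19.7.
A regrets: 0.0, 8.9, 16.5, 16.1 → max 16.5
B regrets: 14.1, 6.5, 0.0, 18.7 → max 18.7
C regrets: 8.4, 6.0, 19.1, 17.9 → max 19.1
D regrets: 5.0, 2.0, 7.9, 0.0 → max 7.9
E regrets: 15.3, 0.0, 18.5, 8.2 → max 18.5
F regrets: 9.5, 10.4, 0.9, 8.9 → max 10.4
Smallest max regret = 7.9 → D.

D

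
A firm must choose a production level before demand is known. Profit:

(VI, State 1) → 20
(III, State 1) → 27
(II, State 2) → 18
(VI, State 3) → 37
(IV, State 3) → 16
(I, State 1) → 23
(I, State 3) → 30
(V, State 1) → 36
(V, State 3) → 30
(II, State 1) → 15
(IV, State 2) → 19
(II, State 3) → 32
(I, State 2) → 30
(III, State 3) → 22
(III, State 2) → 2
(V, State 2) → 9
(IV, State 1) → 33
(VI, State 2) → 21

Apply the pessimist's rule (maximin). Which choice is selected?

Row minima: I=23, II=15, III=2, IV=16, V=9, VI=20
Best worst-case = 23 → I.

I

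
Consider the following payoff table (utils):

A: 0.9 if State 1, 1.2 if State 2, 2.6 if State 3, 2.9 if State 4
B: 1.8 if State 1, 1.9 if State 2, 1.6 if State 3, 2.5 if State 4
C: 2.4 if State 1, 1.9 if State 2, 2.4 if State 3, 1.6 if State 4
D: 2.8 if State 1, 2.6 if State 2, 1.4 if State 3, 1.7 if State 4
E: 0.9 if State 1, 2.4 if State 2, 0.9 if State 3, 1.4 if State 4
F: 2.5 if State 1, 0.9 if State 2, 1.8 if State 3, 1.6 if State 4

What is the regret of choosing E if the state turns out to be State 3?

Best payoff under State 3 is 2.6.
Regret = 2.6 − 0.9 = 1.7.

1.7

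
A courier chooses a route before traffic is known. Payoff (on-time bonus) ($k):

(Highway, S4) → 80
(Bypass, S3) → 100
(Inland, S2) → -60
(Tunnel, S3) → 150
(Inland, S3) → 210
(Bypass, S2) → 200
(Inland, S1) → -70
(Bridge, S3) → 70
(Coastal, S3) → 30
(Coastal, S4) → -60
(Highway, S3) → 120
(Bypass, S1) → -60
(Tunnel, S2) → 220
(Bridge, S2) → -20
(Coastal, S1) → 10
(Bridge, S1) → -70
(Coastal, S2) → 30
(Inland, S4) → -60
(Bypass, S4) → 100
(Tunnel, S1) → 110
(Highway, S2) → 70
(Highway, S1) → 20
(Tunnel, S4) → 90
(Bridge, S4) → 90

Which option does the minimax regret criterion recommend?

Column bests: S1=110, S2=220, S3=210, S4=100.
Bridge regrets: 180, 240, 140, 10 → max 240
Coastal regrets: 100, 190, 180, 160 → max 190
Highway regrets: 90, 150, 90, 20 → max 150
Tunnel regrets: 0, 0, 60, 10 → max 60
Inland regrets: 180, 280, 0, 160 → max 280
Bypass regrets: 170, 20, 110, 0 → max 170
Smallest max regret = 60 → Tunnel.

Tunnel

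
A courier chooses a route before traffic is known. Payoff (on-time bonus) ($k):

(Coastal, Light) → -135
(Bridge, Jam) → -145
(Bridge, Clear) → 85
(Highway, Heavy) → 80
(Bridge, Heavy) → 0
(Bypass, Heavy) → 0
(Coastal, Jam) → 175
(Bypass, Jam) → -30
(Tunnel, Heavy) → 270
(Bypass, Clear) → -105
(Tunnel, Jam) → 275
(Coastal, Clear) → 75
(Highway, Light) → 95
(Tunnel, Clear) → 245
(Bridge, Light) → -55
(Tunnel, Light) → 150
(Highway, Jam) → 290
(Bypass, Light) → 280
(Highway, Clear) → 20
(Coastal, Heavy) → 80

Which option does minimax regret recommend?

Tunnel

Column bests: Clear=245, Light=280, Heavy=270, Jam=290.
Coastal regrets: 170, 415, 190, 115 → max 415
Highway regrets: 225, 185, 190, 0 → max 225
Bypass regrets: 350, 0, 270, 320 → max 350
Bridge regrets: 160, 335, 270, 435 → max 435
Tunnel regrets: 0, 130, 0, 15 → max 130
Smallest max regret = 130 → Tunnel.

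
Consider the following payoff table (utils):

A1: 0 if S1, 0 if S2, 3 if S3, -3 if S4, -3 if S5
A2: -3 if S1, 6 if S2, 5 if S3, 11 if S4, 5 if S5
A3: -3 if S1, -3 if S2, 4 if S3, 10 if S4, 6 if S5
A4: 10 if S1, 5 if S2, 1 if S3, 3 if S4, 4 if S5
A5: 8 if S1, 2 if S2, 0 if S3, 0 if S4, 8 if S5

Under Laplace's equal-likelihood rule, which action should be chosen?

Row averages: A1=-0.6, A2=4.8, A3=2.8, A4=4.6, A5=3.6
Highest average = 4.8 → A2.

A2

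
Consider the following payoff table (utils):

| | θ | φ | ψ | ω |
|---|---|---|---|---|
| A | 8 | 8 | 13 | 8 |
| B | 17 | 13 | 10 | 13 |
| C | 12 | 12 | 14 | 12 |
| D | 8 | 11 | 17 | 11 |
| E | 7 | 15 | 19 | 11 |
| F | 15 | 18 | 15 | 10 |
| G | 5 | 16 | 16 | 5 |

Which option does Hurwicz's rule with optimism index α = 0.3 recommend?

C

A: 0.3·13 + 0.7·8 = 9.5
B: 0.3·17 + 0.7·10 = 12.1
C: 0.3·14 + 0.7·12 = 12.6
D: 0.3·17 + 0.7·8 = 10.7
E: 0.3·19 + 0.7·7 = 10.6
F: 0.3·18 + 0.7·10 = 12.4
G: 0.3·16 + 0.7·5 = 8.3
Highest Hurwicz score = 12.6 → C.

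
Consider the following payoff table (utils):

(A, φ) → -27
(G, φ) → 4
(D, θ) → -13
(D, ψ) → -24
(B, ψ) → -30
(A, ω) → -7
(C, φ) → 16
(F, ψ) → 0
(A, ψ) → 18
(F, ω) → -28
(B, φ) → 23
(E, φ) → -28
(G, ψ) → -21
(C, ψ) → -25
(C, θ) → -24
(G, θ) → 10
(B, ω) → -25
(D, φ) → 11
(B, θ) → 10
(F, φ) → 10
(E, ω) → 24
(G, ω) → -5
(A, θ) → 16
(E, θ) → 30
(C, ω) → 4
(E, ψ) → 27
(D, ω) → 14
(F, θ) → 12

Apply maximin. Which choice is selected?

G

Row minima: A=-27, B=-30, C=-25, D=-24, E=-28, F=-28, G=-21
Best worst-case = -21 → G.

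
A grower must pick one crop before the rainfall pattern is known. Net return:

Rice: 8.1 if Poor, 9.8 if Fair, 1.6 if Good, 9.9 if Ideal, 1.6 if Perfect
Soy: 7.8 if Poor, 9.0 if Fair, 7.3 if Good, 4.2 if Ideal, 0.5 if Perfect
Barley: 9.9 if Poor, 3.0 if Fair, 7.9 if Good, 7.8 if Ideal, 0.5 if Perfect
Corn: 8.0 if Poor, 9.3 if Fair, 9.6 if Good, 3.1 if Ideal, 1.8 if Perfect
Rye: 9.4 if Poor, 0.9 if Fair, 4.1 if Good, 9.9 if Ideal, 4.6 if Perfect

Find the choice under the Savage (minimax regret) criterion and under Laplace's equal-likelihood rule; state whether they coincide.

minimax regret → Soy; laplace → Corn (disagree)

Column bests: Poor=9.9, Fair=9.8, Good=9.6, Ideal=9.9, Perfect=4.6.
Rice regrets: 1.8, 0.0, 8.0, 0.0, 3.0 → max 8.0
Soy regrets: 2.1, 0.8, 2.3, 5.7, 4.1 → max 5.7
Barley regrets: 0.0, 6.8, 1.7, 2.1, 4.1 → max 6.8
Corn regrets: 1.9, 0.5, 0.0, 6.8, 2.8 → max 6.8
Rye regrets: 0.5, 8.9, 5.5, 0.0, 0.0 → max 8.9
Smallest max regret = 5.7 → Soy.
Row averages: Rice=6.2, Soy=5.76, Barley=5.82, Corn=6.36, Rye=5.78
Highest average = 6.36 → Corn.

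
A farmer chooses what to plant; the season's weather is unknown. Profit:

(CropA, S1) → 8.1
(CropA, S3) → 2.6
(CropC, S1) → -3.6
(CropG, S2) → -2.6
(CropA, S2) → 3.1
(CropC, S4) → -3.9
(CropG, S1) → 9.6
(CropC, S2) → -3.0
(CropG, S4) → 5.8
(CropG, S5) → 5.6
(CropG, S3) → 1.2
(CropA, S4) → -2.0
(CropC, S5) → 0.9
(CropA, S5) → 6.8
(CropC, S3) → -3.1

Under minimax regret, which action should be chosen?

Column bests: S1=9.6, S2=3.1, S3=2.6, S4=5.8, S5=6.8.
CropC regrets: 13.2, 6.1, 5.7, 9.7, 5.9 → max 13.2
CropG regrets: 0.0, 5.7, 1.4, 0.0, 1.2 → max 5.7
CropA regrets: 1.5, 0.0, 0.0, 7.8, 0.0 → max 7.8
Smallest max regret = 5.7 → CropG.

CropG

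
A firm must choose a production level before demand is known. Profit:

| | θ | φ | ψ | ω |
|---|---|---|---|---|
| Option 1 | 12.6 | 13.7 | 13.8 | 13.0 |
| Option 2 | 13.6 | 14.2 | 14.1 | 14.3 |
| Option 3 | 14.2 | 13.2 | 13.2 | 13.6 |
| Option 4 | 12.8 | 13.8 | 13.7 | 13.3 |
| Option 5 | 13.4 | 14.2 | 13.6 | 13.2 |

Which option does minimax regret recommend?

Option 2

Column bests: θ=14.2, φ=14.2, ψ=14.1, ω=14.3.
Option 1 regrets: 1.6, 0.5, 0.3, 1.3 → max 1.6
Option 2 regrets: 0.6, 0.0, 0.0, 0.0 → max 0.6
Option 3 regrets: 0.0, 1.0, 0.9, 0.7 → max 1.0
Option 4 regrets: 1.4, 0.4, 0.4, 1.0 → max 1.4
Option 5 regrets: 0.8, 0.0, 0.5, 1.1 → max 1.1
Smallest max regret = 0.6 → Option 2.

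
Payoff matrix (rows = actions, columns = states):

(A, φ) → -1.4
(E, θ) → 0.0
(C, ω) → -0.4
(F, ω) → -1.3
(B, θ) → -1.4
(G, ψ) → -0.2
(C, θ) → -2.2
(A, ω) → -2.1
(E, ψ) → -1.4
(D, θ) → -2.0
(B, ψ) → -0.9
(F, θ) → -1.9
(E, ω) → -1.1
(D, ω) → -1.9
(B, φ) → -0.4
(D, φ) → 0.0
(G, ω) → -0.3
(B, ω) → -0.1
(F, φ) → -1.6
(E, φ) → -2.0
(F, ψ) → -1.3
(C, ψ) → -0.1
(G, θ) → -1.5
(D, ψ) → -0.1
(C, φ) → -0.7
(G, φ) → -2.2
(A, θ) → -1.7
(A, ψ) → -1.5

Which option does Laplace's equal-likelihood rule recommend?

Row averages: A=-1.675, B=-0.7, C=-0.85, D=-1, E=-1.125, F=-1.525, G=-1.05
Highest average = -0.7 → B.

B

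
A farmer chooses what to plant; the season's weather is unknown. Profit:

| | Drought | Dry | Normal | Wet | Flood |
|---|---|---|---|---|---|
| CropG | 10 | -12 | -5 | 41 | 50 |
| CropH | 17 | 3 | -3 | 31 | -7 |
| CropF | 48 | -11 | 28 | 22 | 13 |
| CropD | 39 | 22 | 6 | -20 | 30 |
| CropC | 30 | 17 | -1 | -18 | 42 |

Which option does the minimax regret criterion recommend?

CropF

Column bests: Drought=48, Dry=22, Normal=28, Wet=41, Flood=50.
CropG regrets: 38, 34, 33, 0, 0 → max 38
CropH regrets: 31, 19, 31, 10, 57 → max 57
CropF regrets: 0, 33, 0, 19, 37 → max 37
CropD regrets: 9, 0, 22, 61, 20 → max 61
CropC regrets: 18, 5, 29, 59, 8 → max 59
Smallest max regret = 37 → CropF.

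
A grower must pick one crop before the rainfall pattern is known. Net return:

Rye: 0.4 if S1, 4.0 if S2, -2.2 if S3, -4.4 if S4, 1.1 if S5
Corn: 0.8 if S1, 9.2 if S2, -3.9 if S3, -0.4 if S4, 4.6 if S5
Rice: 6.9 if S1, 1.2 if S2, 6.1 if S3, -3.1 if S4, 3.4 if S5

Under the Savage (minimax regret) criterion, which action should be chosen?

Rice

Column bests: S1=6.9, S2=9.2, S3=6.1, S4=-0.4, S5=4.6.
Rye regrets: 6.5, 5.2, 8.3, 4.0, 3.5 → max 8.3
Corn regrets: 6.1, 0.0, 10.0, 0.0, 0.0 → max 10.0
Rice regrets: 0.0, 8.0, 0.0, 2.7, 1.2 → max 8.0
Smallest max regret = 8.0 → Rice.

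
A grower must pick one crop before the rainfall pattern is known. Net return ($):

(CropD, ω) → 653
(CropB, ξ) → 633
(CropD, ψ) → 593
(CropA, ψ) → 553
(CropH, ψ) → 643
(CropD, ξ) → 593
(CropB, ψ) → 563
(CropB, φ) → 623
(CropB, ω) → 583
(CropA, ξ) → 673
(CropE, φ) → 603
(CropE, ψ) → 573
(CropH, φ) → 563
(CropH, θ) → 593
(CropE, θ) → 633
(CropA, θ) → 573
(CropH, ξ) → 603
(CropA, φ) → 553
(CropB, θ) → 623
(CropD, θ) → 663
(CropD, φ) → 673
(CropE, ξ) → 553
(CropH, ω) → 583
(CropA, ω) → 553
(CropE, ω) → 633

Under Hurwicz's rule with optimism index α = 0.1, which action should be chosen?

CropD

CropD: 0.1·673 + 0.9·593 = 601
CropE: 0.1·633 + 0.9·553 = 561
CropB: 0.1·633 + 0.9·563 = 570
CropH: 0.1·643 + 0.9·563 = 571
CropA: 0.1·673 + 0.9·553 = 565
Highest Hurwicz score = 601 → CropD.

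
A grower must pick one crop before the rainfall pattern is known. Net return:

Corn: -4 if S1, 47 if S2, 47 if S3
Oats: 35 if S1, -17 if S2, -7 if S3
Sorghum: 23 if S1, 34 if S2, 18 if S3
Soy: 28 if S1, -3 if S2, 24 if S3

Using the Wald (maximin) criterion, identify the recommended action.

Sorghum

Row minima: Corn=-4, Oats=-17, Sorghum=18, Soy=-3
Best worst-case = 18 → Sorghum.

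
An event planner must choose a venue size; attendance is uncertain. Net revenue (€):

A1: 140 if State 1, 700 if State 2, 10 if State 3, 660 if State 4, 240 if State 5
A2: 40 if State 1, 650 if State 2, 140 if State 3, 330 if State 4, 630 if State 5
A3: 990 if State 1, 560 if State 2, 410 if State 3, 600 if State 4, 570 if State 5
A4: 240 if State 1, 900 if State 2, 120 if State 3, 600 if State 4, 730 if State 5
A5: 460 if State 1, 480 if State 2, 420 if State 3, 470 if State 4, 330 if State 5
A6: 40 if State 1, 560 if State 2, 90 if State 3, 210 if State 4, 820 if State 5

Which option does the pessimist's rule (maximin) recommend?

A3

Row minima: A1=10, A2=40, A3=410, A4=120, A5=330, A6=40
Best worst-case = 410 → A3.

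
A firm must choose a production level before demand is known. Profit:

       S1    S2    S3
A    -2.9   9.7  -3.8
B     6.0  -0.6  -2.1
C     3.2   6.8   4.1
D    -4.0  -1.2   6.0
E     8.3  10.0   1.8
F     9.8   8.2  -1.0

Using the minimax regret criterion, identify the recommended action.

E

Column bests: S1=9.8, S2=10.0, S3=6.0.
A regrets: 12.7, 0.3, 9.8 → max 12.7
B regrets: 3.8, 10.6, 8.1 → max 10.6
C regrets: 6.6, 3.2, 1.9 → max 6.6
D regrets: 13.8, 11.2, 0.0 → max 13.8
E regrets: 1.5, 0.0, 4.2 → max 4.2
F regrets: 0.0, 1.8, 7.0 → max 7.0
Smallest max regret = 4.2 → E.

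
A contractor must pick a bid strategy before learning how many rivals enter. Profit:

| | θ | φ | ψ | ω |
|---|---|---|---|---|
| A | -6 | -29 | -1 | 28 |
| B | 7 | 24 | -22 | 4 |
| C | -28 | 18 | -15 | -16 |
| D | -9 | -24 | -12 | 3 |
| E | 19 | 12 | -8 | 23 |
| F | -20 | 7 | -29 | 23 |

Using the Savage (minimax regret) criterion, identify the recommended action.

Column bests: θ=19, φ=24, ψ=-1, ω=28.
A regrets: 25, 53, 0, 0 → max 53
B regrets: 12, 0, 21, 24 → max 24
C regrets: 47, 6, 14, 44 → max 47
D regrets: 28, 48, 11, 25 → max 48
E regrets: 0, 12, 7, 5 → max 12
F regrets: 39, 17, 28, 5 → max 39
Smallest max regret = 12 → E.

E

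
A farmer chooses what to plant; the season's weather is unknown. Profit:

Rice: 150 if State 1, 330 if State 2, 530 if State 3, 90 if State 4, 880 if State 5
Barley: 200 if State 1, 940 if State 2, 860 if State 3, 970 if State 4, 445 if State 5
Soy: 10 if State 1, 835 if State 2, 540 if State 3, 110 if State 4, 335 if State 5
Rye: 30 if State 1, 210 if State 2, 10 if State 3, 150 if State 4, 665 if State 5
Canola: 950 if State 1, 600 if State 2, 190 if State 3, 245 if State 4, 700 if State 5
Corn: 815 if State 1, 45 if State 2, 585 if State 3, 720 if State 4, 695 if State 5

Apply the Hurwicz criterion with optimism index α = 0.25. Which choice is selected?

Rice: 0.25·880 + 0.75·90 = 287.5
Barley: 0.25·970 + 0.75·200 = 392.5
Soy: 0.25·835 + 0.75·10 = 216.25
Rye: 0.25·665 + 0.75·10 = 173.75
Canola: 0.25·950 + 0.75·190 = 380
Corn: 0.25·815 + 0.75·45 = 237.5
Highest Hurwicz score = 392.5 → Barley.

Barley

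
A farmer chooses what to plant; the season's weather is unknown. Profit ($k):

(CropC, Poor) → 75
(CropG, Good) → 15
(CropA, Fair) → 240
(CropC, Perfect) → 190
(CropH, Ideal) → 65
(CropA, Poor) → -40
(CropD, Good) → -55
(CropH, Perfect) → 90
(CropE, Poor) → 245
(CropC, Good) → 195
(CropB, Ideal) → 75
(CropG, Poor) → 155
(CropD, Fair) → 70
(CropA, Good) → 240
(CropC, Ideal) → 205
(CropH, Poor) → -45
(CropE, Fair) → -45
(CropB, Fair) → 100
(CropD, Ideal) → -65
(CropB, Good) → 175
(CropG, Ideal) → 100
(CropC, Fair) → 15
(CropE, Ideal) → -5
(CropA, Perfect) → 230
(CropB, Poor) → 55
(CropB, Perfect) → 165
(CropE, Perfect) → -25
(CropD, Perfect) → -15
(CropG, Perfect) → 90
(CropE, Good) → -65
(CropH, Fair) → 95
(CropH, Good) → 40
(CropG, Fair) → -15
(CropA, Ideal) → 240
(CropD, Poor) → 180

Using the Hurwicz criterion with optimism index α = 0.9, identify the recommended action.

CropA: 0.9·240 + 0.1·(-40) = 212
CropG: 0.9·155 + 0.1·(-15) = 138
CropE: 0.9·245 + 0.1·(-65) = 214
CropD: 0.9·180 + 0.1·(-65) = 155.5
CropB: 0.9·175 + 0.1·55 = 163
CropC: 0.9·205 + 0.1·15 = 186
CropH: 0.9·95 + 0.1·(-45) = 81
Highest Hurwicz score = 214 → CropE.

CropE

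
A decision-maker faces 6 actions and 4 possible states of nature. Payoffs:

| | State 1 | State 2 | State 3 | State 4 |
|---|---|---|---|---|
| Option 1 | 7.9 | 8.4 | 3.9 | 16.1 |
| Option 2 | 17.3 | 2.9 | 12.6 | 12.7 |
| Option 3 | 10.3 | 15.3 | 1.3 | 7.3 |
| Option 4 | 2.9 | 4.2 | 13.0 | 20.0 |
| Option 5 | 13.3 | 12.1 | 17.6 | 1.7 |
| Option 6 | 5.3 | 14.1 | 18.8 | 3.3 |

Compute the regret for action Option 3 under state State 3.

Best payoff under State 3 is 18.8.
Regret = 18.8 − 1.3 = 17.5.

17.5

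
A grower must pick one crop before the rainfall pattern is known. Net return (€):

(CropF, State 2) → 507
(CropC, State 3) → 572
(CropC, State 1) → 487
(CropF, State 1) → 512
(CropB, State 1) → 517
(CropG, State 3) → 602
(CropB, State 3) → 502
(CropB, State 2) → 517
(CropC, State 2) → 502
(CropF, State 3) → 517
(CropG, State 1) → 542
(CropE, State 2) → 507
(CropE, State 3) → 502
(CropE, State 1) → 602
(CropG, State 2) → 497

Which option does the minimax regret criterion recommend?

Column bests: State 1=602, State 2=517, State 3=602.
CropC regrets: 115, 15, 30 → max 115
CropE regrets: 0, 10, 100 → max 100
CropF regrets: 90, 10, 85 → max 90
CropB regrets: 85, 0, 100 → max 100
CropG regrets: 60, 20, 0 → max 60
Smallest max regret = 60 → CropG.

CropG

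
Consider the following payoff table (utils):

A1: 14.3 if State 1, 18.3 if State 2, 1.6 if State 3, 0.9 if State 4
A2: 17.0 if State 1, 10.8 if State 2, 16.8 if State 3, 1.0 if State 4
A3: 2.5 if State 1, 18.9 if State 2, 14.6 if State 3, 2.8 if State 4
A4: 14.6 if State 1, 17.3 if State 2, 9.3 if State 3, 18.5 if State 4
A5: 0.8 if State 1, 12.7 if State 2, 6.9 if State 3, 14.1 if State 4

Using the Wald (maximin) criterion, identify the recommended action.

Row minima: A1=0.9, A2=1.0, A3=2.5, A4=9.3, A5=0.8
Best worst-case = 9.3 → A4.

A4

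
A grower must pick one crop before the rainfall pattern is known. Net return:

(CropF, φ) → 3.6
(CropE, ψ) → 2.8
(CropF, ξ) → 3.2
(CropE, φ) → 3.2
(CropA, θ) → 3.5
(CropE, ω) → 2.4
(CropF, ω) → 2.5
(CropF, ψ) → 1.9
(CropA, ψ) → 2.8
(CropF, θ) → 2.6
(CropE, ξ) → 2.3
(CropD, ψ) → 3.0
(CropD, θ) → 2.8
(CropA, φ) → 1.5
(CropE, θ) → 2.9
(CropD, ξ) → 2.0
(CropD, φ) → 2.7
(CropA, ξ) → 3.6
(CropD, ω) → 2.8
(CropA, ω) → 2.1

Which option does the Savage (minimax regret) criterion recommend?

CropF

Column bests: θ=3.5, φ=3.6, ψ=3.0, ω=2.8, ξ=3.6.
CropE regrets: 0.6, 0.4, 0.2, 0.4, 1.3 → max 1.3
CropD regrets: 0.7, 0.9, 0.0, 0.0, 1.6 → max 1.6
CropA regrets: 0.0, 2.1, 0.2, 0.7, 0.0 → max 2.1
CropF regrets: 0.9, 0.0, 1.1, 0.3, 0.4 → max 1.1
Smallest max regret = 1.1 → CropF.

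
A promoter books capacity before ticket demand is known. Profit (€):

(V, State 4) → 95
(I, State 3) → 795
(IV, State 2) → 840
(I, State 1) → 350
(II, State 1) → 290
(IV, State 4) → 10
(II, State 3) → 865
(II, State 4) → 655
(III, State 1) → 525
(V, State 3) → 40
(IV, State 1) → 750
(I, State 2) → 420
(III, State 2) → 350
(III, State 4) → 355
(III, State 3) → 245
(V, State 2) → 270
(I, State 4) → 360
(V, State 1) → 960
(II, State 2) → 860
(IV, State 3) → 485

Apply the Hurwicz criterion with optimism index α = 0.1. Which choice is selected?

I: 0.1·795 + 0.9·350 = 394.5
II: 0.1·865 + 0.9·290 = 347.5
III: 0.1·525 + 0.9·245 = 273
IV: 0.1·840 + 0.9·10 = 93
V: 0.1·960 + 0.9·40 = 132
Highest Hurwicz score = 394.5 → I.

I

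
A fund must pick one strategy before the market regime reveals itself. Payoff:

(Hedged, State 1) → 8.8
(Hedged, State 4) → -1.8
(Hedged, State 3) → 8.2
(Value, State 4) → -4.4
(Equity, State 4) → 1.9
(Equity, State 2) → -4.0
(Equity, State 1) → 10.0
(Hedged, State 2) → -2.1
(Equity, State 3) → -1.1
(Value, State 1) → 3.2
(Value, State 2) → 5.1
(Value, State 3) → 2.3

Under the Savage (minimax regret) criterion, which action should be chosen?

Value

Column bests: State 1=10.0, State 2=5.1, State 3=8.2, State 4=1.9.
Value regrets: 6.8, 0.0, 5.9, 6.3 → max 6.8
Equity regrets: 0.0, 9.1, 9.3, 0.0 → max 9.3
Hedged regrets: 1.2, 7.2, 0.0, 3.7 → max 7.2
Smallest max regret = 6.8 → Value.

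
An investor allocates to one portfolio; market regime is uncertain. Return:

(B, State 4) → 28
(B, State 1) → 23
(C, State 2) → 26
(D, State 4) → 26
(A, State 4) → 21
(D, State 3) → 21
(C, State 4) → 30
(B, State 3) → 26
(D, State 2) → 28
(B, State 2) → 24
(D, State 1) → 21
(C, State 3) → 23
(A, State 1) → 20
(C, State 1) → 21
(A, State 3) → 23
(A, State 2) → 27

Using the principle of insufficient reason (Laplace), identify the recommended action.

Row averages: A=22.75, B=25.25, C=25, D=24
Highest average = 25.25 → B.

B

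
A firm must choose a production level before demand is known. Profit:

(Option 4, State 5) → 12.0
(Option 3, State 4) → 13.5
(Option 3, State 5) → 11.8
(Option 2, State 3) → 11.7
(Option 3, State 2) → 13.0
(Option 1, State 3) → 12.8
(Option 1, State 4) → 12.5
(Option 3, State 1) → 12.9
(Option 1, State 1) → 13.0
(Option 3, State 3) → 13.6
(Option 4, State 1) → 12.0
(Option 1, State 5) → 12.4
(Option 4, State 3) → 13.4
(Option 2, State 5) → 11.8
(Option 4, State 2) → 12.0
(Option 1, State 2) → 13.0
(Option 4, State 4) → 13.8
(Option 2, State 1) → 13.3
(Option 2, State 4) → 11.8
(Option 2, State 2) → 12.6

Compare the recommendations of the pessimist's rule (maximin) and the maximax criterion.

Row minima: Option 1=12.4, Option 2=11.7, Option 3=11.8, Option 4=12.0
Best worst-case = 12.4 → Option 1.
Row maxima: Option 1=13.0, Option 2=13.3, Option 3=13.6, Option 4=13.8
Best best-case = 13.8 → Option 4.

maximin → Option 1; maximax → Option 4 (disagree)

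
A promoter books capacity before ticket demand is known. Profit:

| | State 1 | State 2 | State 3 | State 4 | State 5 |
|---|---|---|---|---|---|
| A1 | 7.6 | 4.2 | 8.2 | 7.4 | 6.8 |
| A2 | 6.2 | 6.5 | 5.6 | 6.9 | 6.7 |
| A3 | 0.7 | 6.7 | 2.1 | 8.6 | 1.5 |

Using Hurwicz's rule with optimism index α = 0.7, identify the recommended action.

A1

A1: 0.7·8.2 + 0.3·4.2 = 7
A2: 0.7·6.9 + 0.3·5.6 = 6.51
A3: 0.7·8.6 + 0.3·0.7 = 6.23
Highest Hurwicz score = 7 → A1.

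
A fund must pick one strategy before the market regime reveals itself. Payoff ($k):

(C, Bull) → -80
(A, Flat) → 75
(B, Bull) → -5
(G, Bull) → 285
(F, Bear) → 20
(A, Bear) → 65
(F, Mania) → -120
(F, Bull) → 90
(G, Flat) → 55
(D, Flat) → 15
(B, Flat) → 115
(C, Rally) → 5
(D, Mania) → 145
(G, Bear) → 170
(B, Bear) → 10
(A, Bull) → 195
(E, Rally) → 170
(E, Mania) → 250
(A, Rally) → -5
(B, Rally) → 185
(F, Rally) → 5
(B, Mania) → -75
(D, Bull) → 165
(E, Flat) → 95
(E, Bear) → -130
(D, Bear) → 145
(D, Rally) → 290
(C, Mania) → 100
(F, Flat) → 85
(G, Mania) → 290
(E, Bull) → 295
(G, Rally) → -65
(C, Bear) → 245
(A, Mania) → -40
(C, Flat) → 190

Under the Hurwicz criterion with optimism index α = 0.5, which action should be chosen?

A: 0.5·195 + 0.5·(-40) = 77.5
B: 0.5·185 + 0.5·(-75) = 55
C: 0.5·245 + 0.5·(-80) = 82.5
D: 0.5·290 + 0.5·15 = 152.5
E: 0.5·295 + 0.5·(-130) = 82.5
F: 0.5·90 + 0.5·(-120) = -15
G: 0.5·290 + 0.5·(-65) = 112.5
Highest Hurwicz score = 152.5 → D.

D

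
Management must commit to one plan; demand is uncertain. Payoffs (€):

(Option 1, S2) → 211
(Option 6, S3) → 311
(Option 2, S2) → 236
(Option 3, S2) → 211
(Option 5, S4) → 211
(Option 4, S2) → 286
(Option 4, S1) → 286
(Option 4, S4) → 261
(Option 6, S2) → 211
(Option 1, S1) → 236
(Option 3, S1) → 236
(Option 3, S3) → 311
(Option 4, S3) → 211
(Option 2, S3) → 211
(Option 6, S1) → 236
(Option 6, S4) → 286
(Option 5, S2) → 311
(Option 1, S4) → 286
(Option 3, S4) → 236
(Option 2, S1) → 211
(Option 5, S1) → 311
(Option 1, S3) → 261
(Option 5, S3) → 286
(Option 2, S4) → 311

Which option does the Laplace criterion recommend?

Row averages: Option 1=248.5, Option 2=242.25, Option 3=248.5, Option 4=261, Option 5=279.75, Option 6=261
Highest average = 279.75 → Option 5.

Option 5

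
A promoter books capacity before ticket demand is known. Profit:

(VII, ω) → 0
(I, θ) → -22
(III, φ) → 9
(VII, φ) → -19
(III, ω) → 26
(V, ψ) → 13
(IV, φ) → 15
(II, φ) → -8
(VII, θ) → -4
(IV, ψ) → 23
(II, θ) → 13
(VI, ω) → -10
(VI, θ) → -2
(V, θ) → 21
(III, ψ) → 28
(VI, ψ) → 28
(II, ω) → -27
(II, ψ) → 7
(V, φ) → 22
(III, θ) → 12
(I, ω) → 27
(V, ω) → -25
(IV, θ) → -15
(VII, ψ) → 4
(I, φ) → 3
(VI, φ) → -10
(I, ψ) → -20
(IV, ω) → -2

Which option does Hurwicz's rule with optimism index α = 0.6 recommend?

III

I: 0.6·27 + 0.4·(-22) = 7.4
II: 0.6·13 + 0.4·(-27) = -3
III: 0.6·28 + 0.4·9 = 20.4
IV: 0.6·23 + 0.4·(-15) = 7.8
V: 0.6·22 + 0.4·(-25) = 3.2
VI: 0.6·28 + 0.4·(-10) = 12.8
VII: 0.6·4 + 0.4·(-19) = -5.2
Highest Hurwicz score = 20.4 → III.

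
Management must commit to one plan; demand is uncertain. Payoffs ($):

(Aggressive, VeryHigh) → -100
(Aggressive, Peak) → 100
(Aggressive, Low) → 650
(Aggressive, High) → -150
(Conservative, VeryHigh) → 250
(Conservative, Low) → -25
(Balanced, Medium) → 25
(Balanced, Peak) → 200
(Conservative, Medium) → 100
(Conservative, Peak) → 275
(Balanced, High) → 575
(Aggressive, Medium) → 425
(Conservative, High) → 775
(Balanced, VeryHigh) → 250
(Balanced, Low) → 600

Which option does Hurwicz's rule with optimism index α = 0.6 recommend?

Conservative

Conservative: 0.6·775 + 0.4·(-25) = 455
Balanced: 0.6·600 + 0.4·25 = 370
Aggressive: 0.6·650 + 0.4·(-150) = 330
Highest Hurwicz score = 455 → Conservative.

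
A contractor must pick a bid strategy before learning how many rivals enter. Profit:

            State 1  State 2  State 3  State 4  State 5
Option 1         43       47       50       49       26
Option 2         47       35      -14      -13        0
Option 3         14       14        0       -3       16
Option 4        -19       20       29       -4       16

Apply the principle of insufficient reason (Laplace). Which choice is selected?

Option 1

Row averages: Option 1=43, Option 2=11, Option 3=8.2, Option 4=8.4
Highest average = 43 → Option 1.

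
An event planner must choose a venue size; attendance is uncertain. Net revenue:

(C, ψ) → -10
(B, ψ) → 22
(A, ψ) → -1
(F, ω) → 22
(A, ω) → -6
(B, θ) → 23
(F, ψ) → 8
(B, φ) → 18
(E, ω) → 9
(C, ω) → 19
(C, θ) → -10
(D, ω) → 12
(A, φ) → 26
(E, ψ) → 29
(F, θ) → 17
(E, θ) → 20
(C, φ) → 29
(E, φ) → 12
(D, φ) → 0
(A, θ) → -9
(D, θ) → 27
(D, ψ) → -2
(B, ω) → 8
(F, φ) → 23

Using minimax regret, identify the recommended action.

Column bests: θ=27, φ=29, ψ=29, ω=22.
A regrets: 36, 3, 30, 28 → max 36
B regrets: 4, 11, 7, 14 → max 14
C regrets: 37, 0, 39, 3 → max 39
D regrets: 0, 29, 31, 10 → max 31
E regrets: 7, 17, 0, 13 → max 17
F regrets: 10, 6, 21, 0 → max 21
Smallest max regret = 14 → B.

B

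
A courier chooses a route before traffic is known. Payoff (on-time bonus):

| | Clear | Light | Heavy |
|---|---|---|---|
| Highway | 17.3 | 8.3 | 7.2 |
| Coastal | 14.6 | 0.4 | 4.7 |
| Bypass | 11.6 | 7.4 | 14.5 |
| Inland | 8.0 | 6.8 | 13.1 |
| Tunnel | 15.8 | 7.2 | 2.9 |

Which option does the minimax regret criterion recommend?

Column bests: Clear=17.3, Light=8.3, Heavy=14.5.
Highway regrets: 0.0, 0.0, 7.3 → max 7.3
Coastal regrets: 2.7, 7.9, 9.8 → max 9.8
Bypass regrets: 5.7, 0.9, 0.0 → max 5.7
Inland regrets: 9.3, 1.5, 1.4 → max 9.3
Tunnel regrets: 1.5, 1.1, 11.6 → max 11.6
Smallest max regret = 5.7 → Bypass.

Bypass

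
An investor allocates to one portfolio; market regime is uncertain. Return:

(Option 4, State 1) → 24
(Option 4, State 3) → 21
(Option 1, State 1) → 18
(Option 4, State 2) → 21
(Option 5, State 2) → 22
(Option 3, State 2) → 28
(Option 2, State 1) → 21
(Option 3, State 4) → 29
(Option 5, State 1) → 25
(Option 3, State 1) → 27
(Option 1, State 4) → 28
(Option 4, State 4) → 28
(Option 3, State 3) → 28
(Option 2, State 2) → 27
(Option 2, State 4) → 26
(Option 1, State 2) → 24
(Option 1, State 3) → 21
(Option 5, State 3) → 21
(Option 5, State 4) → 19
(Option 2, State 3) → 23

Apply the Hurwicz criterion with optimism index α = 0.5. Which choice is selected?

Option 1: 0.5·28 + 0.5·18 = 23
Option 2: 0.5·27 + 0.5·21 = 24
Option 3: 0.5·29 + 0.5·27 = 28
Option 4: 0.5·28 + 0.5·21 = 24.5
Option 5: 0.5·25 + 0.5·19 = 22
Highest Hurwicz score = 28 → Option 3.

Option 3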